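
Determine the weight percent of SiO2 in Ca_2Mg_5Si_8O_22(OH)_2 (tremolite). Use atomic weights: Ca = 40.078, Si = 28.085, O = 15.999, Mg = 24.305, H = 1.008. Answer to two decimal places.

59.17 wt%

Molar mass of Ca_2Mg_5Si_8O_22(OH)_2 = 2×40.078 + 5×24.305 + 8×28.085 + 24×15.999 + 2×1.008 = 812.353 g/mol.
Each formula unit contains 8 Si, equivalent to 8/1 = 8.0000 mol SiO2.
M(SiO2) = 1×28.085 + 2×15.999 = 60.083 g/mol.
Mass of SiO2 per formula unit = 8.0000 × 60.083 = 480.664 g.
SiO2 wt% = 480.664 / 812.353 × 100 = 59.17%.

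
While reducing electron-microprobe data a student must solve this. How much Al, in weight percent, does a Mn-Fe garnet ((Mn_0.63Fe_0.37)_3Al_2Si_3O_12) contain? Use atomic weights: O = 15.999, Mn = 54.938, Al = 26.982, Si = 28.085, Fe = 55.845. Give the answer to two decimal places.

10.88 weight percent

Formula mass = 1.89*54.938 + 1.11*55.845 + 2*26.982 + 3*28.085 + 12*15.999 = 496.028 g/mol, of which 53.964 g is Al.
So Al makes up 53.964/496.028 = 0.1088 of the mass, i.e. 10.88%.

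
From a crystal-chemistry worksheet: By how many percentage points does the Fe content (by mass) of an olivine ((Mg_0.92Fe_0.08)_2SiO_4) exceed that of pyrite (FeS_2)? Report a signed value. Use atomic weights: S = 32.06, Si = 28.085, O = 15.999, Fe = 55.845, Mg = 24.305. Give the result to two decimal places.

-40.42 percentage points

Fe in (Mg_0.92Fe_0.08)_2SiO_4: molar mass 145.737 g/mol; 0.16×55.845 = 8.935 g → 6.13 wt%.
Fe in FeS_2: molar mass 119.965 g/mol; 1×55.845 = 55.845 g → 46.55 wt%.
Difference = 6.13 − 46.55 = -40.42 percentage points.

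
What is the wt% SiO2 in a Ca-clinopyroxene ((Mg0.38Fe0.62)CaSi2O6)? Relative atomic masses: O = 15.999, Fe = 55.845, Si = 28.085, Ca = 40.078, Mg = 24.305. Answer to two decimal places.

Formula mass = 236.102 g/mol.
2 Si → 2.0000 mol SiO2 per formula unit; M(SiO2) = 60.083, so SiO2 mass = 120.166 g.
120.166/236.102 × 100 = 50.90 wt%.

50.90 wt%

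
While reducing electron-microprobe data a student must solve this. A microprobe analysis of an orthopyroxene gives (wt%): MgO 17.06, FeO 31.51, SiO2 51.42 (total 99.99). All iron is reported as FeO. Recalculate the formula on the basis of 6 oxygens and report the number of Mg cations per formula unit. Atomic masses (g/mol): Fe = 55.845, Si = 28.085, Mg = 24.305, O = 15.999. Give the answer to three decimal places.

17.06 wt% MgO ÷ 40.304 g/mol = 0.42328 mol, giving 0.42328 Mg and 0.42328 O.
31.51 wt% FeO ÷ 71.844 g/mol = 0.43859 mol, giving 0.43859 Fe and 0.43859 O.
51.42 wt% SiO2 ÷ 60.083 g/mol = 0.85582 mol, giving 0.85582 Si and 1.71164 O.
Oxygen sums to 2.57351; scaling by 6/2.57351 = 2.33145 puts the formula on 6 O.
Mg: 0.42328 × 2.33145 = 0.987 atoms per formula unit.

0.987 Mg apfu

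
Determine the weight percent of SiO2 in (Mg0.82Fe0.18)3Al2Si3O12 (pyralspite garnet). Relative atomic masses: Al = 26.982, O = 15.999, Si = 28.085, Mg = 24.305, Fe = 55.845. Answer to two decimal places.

M((Mg0.82Fe0.18)3Al2Si3O12) = 420.154 g/mol; M(SiO2) = 60.083 g/mol.
Moles SiO2 per formula unit = 3 Si ÷ 1 = 3.0000.
SiO2 fraction = (3.0000 × 60.083) / 420.154 = 180.249/420.154 = 0.4290.

42.90 wt%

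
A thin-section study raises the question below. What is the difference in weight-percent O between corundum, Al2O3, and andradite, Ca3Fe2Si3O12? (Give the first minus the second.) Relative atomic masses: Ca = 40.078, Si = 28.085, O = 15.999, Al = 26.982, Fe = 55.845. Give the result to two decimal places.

First mineral: 47.997 g O in 101.961 g formula = 47.07 wt% O.
Second mineral: 191.988 g O in 508.167 g formula = 37.78 wt% O.
47.07% − 37.78% gives a difference of 9.29 percentage points.

9.29 percentage points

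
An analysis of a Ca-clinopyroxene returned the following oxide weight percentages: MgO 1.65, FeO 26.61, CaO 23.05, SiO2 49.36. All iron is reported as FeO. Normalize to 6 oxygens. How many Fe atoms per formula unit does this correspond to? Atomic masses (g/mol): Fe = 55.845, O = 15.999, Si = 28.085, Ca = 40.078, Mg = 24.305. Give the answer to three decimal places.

1.65 wt% MgO ÷ 40.304 g/mol = 0.04094 mol, giving 0.04094 Mg and 0.04094 O.
26.61 wt% FeO ÷ 71.844 g/mol = 0.37039 mol, giving 0.37039 Fe and 0.37039 O.
23.05 wt% CaO ÷ 56.077 g/mol = 0.41104 mol, giving 0.41104 Ca and 0.41104 O.
49.36 wt% SiO2 ÷ 60.083 g/mol = 0.82153 mol, giving 0.82153 Si and 1.64306 O.
Oxygen sums to 2.46543; scaling by 6/2.46543 = 2.43365 puts the formula on 6 O.
Fe: 0.37039 × 2.43365 = 0.901 atoms per formula unit.

0.901 Fe apfu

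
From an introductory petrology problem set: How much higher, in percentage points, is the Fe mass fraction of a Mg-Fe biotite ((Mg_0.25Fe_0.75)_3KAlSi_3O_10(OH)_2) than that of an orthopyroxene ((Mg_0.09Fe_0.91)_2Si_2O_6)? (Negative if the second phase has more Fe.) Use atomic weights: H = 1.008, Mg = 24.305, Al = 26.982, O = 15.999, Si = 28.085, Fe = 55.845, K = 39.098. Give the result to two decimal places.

-13.63 percentage points

First mineral: 125.651 g Fe in 488.219 g formula = 25.74 wt% Fe.
Second mineral: 101.638 g Fe in 258.177 g formula = 39.37 wt% Fe.
25.74% − 39.37% gives a difference of -13.63 percentage points.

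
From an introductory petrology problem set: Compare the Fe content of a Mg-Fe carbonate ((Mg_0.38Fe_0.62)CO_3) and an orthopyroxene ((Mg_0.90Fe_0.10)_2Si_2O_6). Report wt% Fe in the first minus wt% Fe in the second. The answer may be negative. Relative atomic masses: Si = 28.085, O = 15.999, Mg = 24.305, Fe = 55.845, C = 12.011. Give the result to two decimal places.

M((Mg_0.38Fe_0.62)CO_3) = 103.868 g/mol, so wt% Fe = 34.624/103.868 × 100 = 33.33%.
M((Mg_0.90Fe_0.10)_2Si_2O_6) = 207.082 g/mol, so wt% Fe = 11.169/207.082 × 100 = 5.39%.
33.33 − 5.39 = 27.94 pp.

27.94 percentage points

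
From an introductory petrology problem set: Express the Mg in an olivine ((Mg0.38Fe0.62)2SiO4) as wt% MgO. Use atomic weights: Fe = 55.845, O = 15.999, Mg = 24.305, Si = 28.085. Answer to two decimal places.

17.04 wt%

Molar mass of (Mg0.38Fe0.62)2SiO4 = 0.76·24.305 + 1.24·55.845 + 1·28.085 + 4·15.999 = 179.801 g/mol.
Each formula unit contains 0.76 Mg, equivalent to 0.76/1 = 0.7600 mol MgO.
M(MgO) = 1×24.305 + 1×15.999 = 40.304 g/mol.
Mass of MgO per formula unit = 0.7600 × 40.304 = 30.631 g.
MgO wt% = 30.631 / 179.801 × 100 = 17.04%.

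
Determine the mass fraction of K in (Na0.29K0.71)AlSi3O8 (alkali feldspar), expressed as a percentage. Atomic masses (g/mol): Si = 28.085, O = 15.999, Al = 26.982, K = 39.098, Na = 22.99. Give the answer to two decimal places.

10.14 mass %

Formula mass = 0.29·22.99 + 0.71·39.098 + 1·26.982 + 3·28.085 + 8·15.999 = 273.656 g/mol, of which 27.760 g is K.
So K makes up 27.760/273.656 = 0.1014 of the mass, i.e. 10.14%.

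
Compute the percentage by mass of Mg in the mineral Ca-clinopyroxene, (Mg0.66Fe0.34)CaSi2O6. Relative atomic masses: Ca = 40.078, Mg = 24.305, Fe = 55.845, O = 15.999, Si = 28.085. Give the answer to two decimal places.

Molar mass of (Mg0.66Fe0.34)CaSi2O6: 0.66*24.305 + 0.34*55.845 + 1*40.078 + 2*28.085 + 6*15.999 = 227.271 g/mol.
Mass of Mg per formula unit: 0.66 × 24.305 = 16.041 g.
Weight fraction Mg = 16.041 / 227.271 = 0.0706.

7.06 weight percent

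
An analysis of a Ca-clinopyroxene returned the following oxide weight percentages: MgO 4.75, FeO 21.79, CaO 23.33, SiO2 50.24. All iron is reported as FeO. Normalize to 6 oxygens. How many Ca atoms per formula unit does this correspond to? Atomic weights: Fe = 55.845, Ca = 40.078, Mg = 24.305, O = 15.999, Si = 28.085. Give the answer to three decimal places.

MgO (M=40.304): mol = 0.11785; Mg = 0.11785, O = 0.11785.
FeO (M=71.844): mol = 0.30330; Fe = 0.30330, O = 0.30330.
CaO (M=56.077): mol = 0.41604; Ca = 0.41604, O = 0.41604.
SiO2 (M=60.083): mol = 0.83618; Si = 0.83618, O = 1.67236.
ΣO = 2.50955; factor = 6/ΣO = 2.39087.
Ca apfu = 0.41604 × 2.39087 = 0.995.

0.995 Ca apfu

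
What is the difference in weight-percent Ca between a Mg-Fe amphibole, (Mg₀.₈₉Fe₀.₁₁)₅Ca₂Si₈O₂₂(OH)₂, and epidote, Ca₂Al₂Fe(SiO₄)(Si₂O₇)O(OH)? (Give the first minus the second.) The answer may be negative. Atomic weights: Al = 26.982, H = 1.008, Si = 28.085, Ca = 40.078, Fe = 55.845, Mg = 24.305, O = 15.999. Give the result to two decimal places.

Ca in (Mg₀.₈₉Fe₀.₁₁)₅Ca₂Si₈O₂₂(OH)₂: molar mass 829.700 g/mol; 2×40.078 = 80.156 g → 9.66 wt%.
Ca in Ca₂Al₂Fe(SiO₄)(Si₂O₇)O(OH): molar mass 483.215 g/mol; 2×40.078 = 80.156 g → 16.59 wt%.
Difference = 9.66 − 16.59 = -6.93 percentage points.

-6.93 percentage points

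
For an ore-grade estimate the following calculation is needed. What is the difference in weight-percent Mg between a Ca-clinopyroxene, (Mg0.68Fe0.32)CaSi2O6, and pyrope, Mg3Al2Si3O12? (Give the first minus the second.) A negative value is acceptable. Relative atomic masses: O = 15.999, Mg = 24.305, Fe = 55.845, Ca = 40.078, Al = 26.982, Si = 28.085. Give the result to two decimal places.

First mineral: 16.527 g Mg in 226.640 g formula = 7.29 wt% Mg.
Second mineral: 72.915 g Mg in 403.122 g formula = 18.09 wt% Mg.
7.29% − 18.09% gives a difference of -10.80 percentage points.

-10.80 percentage points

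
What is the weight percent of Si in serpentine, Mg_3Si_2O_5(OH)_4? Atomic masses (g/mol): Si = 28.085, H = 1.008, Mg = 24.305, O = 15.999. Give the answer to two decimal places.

Molar mass of Mg_3Si_2O_5(OH)_4: 3·24.305 + 2·28.085 + 9·15.999 + 4·1.008 = 277.108 g/mol.
Mass of Si per formula unit: 2 × 28.085 = 56.170 g.
Weight fraction Si = 56.170 / 277.108 = 0.2027.

20.27 weight percent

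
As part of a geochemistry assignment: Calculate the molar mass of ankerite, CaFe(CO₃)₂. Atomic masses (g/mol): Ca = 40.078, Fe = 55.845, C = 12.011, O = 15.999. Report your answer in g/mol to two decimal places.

215.94 g/mol

Ca: 1 × 40.078 = 40.0780
Fe: 1 × 55.845 = 55.8450
C: 2 × 12.011 = 24.0220
O: 6 × 15.999 = 95.9940
Summing the contributions gives the formula mass.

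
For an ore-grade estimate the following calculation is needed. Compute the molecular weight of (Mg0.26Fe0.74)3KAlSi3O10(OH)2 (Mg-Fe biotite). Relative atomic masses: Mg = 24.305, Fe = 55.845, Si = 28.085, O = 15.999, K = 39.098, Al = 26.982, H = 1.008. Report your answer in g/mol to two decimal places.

M = 0.78×24.305 + 2.22×55.845 + 1×39.098 + 1×26.982 + 3×28.085 + 12×15.999 + 2×1.008

487.27 g/mol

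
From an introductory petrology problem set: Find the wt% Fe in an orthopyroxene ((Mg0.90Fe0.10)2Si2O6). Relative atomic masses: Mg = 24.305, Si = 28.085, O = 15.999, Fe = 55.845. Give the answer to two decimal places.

M((Mg0.90Fe0.10)2Si2O6) = 207.082 g/mol.
Fe contributes 0.20 × 55.845 = 11.169 g per mole.
11.169/207.082 = 0.0539 → 5.39%.

5.39 mass %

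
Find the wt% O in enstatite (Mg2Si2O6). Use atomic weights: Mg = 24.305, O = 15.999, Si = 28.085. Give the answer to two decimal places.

47.81 weight percent

Molar mass of Mg2Si2O6: 2×24.305 + 2×28.085 + 6×15.999 = 200.774 g/mol.
Mass of O per formula unit: 6 × 15.999 = 95.994 g.
Weight fraction O = 95.994 / 200.774 = 0.4781.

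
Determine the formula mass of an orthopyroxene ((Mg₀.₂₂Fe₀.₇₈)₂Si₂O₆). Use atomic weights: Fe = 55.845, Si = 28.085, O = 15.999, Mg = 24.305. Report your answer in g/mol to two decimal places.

249.98 g/mol

M = 0.44*24.305 + 1.56*55.845 + 2*28.085 + 6*15.999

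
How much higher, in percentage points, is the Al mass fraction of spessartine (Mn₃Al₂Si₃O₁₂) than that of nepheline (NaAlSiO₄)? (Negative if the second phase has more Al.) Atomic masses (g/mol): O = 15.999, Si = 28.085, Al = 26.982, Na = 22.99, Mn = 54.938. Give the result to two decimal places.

-8.09 percentage points

M(Mn₃Al₂Si₃O₁₂) = 495.021 g/mol, so wt% Al = 53.964/495.021 × 100 = 10.90%.
M(NaAlSiO₄) = 142.053 g/mol, so wt% Al = 26.982/142.053 × 100 = 18.99%.
10.90 − 18.99 = -8.09 pp.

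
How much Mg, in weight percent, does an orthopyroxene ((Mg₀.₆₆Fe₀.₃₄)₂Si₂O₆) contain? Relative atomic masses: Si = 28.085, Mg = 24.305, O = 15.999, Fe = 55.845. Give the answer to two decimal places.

Formula mass = 1.32*24.305 + 0.68*55.845 + 2*28.085 + 6*15.999 = 222.221 g/mol, of which 32.083 g is Mg.
So Mg makes up 32.083/222.221 = 0.1444 of the mass, i.e. 14.44%.

14.44 weight percent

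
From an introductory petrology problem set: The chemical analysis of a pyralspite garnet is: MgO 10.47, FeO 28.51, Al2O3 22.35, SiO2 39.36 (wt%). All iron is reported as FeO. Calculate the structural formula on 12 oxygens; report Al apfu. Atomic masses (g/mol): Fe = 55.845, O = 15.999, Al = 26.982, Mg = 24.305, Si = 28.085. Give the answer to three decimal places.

MgO (M=40.304): mol = 0.25978; Mg = 0.25978, O = 0.25978.
FeO (M=71.844): mol = 0.39683; Fe = 0.39683, O = 0.39683.
Al2O3 (M=101.961): mol = 0.21920; Al = 0.43840, O = 0.65760.
SiO2 (M=60.083): mol = 0.65509; Si = 0.65509, O = 1.31018.
ΣO = 2.62439; factor = 12/ΣO = 4.57249.
Al apfu = 0.43840 × 4.57249 = 2.005.

2.005 Al apfu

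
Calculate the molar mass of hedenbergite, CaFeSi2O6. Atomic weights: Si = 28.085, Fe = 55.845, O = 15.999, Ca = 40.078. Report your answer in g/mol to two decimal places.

248.09 g/mol

M = 1*40.078 + 1*55.845 + 2*28.085 + 6*15.999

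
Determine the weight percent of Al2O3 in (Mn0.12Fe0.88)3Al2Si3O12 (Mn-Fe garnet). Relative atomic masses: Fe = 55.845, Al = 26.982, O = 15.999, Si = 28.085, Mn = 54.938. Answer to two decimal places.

M((Mn0.12Fe0.88)3Al2Si3O12) = 497.415 g/mol; M(Al2O3) = 101.961 g/mol.
Moles Al2O3 per formula unit = 2 Al ÷ 2 = 1.0000.
Al2O3 fraction = (1.0000 × 101.961) / 497.415 = 101.961/497.415 = 0.2050.

20.50 wt%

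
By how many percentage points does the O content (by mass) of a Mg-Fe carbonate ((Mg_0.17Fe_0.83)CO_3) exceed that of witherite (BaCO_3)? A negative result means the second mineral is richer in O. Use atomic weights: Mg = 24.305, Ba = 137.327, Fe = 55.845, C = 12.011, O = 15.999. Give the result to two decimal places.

O in (Mg_0.17Fe_0.83)CO_3: molar mass 110.491 g/mol; 3×15.999 = 47.997 g → 43.44 wt%.
O in BaCO_3: molar mass 197.335 g/mol; 3×15.999 = 47.997 g → 24.32 wt%.
Difference = 43.44 − 24.32 = 19.12 percentage points.

19.12 percentage points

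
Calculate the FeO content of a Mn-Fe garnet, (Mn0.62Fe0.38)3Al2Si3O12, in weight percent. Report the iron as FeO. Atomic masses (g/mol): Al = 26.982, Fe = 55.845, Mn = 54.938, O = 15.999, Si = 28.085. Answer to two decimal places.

Molar mass of (Mn0.62Fe0.38)3Al2Si3O12 = 1.86·54.938 + 1.14·55.845 + 2·26.982 + 3·28.085 + 12·15.999 = 496.055 g/mol.
Each formula unit contains 1.14 Fe, equivalent to 1.14/1 = 1.1400 mol FeO.
M(FeO) = 1×55.845 + 1×15.999 = 71.844 g/mol.
Mass of FeO per formula unit = 1.1400 × 71.844 = 81.902 g.
FeO wt% = 81.902 / 496.055 × 100 = 16.51%.

16.51 wt%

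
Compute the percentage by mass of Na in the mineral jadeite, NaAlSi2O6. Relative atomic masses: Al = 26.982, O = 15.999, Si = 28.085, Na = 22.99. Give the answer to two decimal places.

M(NaAlSi2O6) = 202.136 g/mol.
Na contributes 1 × 22.99 = 22.990 g per mole.
22.990/202.136 = 0.1137 → 11.37%.

11.37 weight percent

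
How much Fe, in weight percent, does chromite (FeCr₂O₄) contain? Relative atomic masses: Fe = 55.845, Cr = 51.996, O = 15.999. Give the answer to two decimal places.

M(FeCr₂O₄) = 223.833 g/mol.
Fe contributes 1 × 55.845 = 55.845 g per mole.
55.845/223.833 = 0.2495 → 24.95%.

24.95 weight percent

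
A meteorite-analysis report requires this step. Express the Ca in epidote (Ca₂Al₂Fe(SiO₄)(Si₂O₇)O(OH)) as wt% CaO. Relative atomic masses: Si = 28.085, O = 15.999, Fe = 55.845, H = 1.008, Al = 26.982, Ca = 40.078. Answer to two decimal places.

Molar mass of Ca₂Al₂Fe(SiO₄)(Si₂O₇)O(OH) = 2×40.078 + 2×26.982 + 1×55.845 + 3×28.085 + 13×15.999 + 1×1.008 = 483.215 g/mol.
Each formula unit contains 2 Ca, equivalent to 2/1 = 2.0000 mol CaO.
M(CaO) = 1×40.078 + 1×15.999 = 56.077 g/mol.
Mass of CaO per formula unit = 2.0000 × 56.077 = 112.154 g.
CaO wt% = 112.154 / 483.215 × 100 = 23.21%.

23.21 wt%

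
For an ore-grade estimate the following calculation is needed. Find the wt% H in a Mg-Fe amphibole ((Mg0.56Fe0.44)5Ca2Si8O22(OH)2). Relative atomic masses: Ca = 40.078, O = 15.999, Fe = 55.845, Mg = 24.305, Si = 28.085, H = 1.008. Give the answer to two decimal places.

0.23 weight percent

Formula mass = 2.80×24.305 + 2.20×55.845 + 2×40.078 + 8×28.085 + 24×15.999 + 2×1.008 = 881.741 g/mol, of which 2.016 g is H.
So H makes up 2.016/881.741 = 0.0023 of the mass, i.e. 0.23%.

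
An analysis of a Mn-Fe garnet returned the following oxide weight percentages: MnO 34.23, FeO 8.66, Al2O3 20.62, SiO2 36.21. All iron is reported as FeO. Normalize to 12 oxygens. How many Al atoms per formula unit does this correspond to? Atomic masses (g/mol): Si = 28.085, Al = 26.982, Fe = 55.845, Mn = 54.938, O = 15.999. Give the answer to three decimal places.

2.010 Al apfu

34.23 wt% MnO ÷ 70.937 g/mol = 0.48254 mol, giving 0.48254 Mn and 0.48254 O.
8.66 wt% FeO ÷ 71.844 g/mol = 0.12054 mol, giving 0.12054 Fe and 0.12054 O.
20.62 wt% Al2O3 ÷ 101.961 g/mol = 0.20223 mol, giving 0.40446 Al and 0.60669 O.
36.21 wt% SiO2 ÷ 60.083 g/mol = 0.60267 mol, giving 0.60267 Si and 1.20534 O.
Oxygen sums to 2.41511; scaling by 12/2.41511 = 4.96872 puts the formula on 12 O.
Al: 0.40446 × 4.96872 = 2.010 atoms per formula unit.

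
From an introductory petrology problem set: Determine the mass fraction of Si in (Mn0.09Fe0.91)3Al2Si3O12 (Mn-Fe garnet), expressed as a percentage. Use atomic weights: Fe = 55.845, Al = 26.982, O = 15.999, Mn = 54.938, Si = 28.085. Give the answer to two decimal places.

M((Mn0.09Fe0.91)3Al2Si3O12) = 497.497 g/mol.
Si contributes 3 × 28.085 = 84.255 g per mole.
84.255/497.497 = 0.1694 → 16.94%.

16.94 wt%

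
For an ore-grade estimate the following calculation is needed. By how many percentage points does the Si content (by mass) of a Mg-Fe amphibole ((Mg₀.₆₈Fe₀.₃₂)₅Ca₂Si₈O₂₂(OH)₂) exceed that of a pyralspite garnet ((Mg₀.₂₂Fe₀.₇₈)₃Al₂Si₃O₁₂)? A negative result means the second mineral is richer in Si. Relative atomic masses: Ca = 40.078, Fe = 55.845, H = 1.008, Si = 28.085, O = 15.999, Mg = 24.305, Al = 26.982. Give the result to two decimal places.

First mineral: 224.680 g Si in 862.817 g formula = 26.04 wt% Si.
Second mineral: 84.255 g Si in 476.926 g formula = 17.67 wt% Si.
26.04% − 17.67% gives a difference of 8.37 percentage points.

8.37 percentage points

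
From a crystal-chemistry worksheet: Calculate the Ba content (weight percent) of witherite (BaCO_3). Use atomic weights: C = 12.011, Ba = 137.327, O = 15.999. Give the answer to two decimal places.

69.59 weight percent

Formula mass = 1*137.327 + 1*12.011 + 3*15.999 = 197.335 g/mol, of which 137.327 g is Ba.
So Ba makes up 137.327/197.335 = 0.6959 of the mass, i.e. 69.59%.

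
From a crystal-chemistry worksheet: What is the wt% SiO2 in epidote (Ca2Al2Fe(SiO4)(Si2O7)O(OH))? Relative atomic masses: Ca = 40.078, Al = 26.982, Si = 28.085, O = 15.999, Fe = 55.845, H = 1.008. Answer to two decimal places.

Formula mass = 483.215 g/mol.
3 Si → 3.0000 mol SiO2 per formula unit; M(SiO2) = 60.083, so SiO2 mass = 180.249 g.
180.249/483.215 × 100 = 37.30 wt%.

37.30 wt%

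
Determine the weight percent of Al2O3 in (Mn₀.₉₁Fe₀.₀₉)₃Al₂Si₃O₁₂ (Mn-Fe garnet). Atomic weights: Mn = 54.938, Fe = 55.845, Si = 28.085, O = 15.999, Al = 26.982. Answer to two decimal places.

M((Mn₀.₉₁Fe₀.₀₉)₃Al₂Si₃O₁₂) = 495.266 g/mol; M(Al2O3) = 101.961 g/mol.
Moles Al2O3 per formula unit = 2 Al ÷ 2 = 1.0000.
Al2O3 fraction = (1.0000 × 101.961) / 495.266 = 101.961/495.266 = 0.2059.

20.59 wt%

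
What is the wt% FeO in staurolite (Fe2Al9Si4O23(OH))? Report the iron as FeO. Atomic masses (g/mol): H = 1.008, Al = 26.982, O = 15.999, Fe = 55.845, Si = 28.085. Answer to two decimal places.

16.87 wt%

M(Fe2Al9Si4O23(OH)) = 851.852 g/mol; M(FeO) = 71.844 g/mol.
Moles FeO per formula unit = 2 Fe ÷ 1 = 2.0000.
FeO fraction = (2.0000 × 71.844) / 851.852 = 143.688/851.852 = 0.1687.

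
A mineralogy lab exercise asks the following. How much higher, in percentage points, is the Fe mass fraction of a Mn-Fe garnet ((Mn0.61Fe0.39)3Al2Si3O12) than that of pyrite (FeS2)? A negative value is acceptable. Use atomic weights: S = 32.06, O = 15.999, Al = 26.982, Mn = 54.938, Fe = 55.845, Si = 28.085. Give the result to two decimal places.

-33.38 percentage points

First mineral: 65.339 g Fe in 496.082 g formula = 13.17 wt% Fe.
Second mineral: 55.845 g Fe in 119.965 g formula = 46.55 wt% Fe.
13.17% − 46.55% gives a difference of -33.38 percentage points.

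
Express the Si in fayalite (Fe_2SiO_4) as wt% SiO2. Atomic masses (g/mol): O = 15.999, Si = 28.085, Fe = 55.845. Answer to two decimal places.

29.49 wt%

Molar mass of Fe_2SiO_4 = 2*55.845 + 1*28.085 + 4*15.999 = 203.771 g/mol.
Each formula unit contains 1 Si, equivalent to 1/1 = 1.0000 mol SiO2.
M(SiO2) = 1×28.085 + 2×15.999 = 60.083 g/mol.
Mass of SiO2 per formula unit = 1.0000 × 60.083 = 60.083 g.
SiO2 wt% = 60.083 / 203.771 × 100 = 29.49%.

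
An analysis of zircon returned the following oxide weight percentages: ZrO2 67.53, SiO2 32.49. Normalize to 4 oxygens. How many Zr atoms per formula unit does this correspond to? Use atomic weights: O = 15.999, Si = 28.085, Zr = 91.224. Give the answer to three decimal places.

ZrO2 (M=123.222): mol = 0.54804; Zr = 0.54804, O = 1.09608.
SiO2 (M=60.083): mol = 0.54075; Si = 0.54075, O = 1.08150.
ΣO = 2.17758; factor = 4/ΣO = 1.83690.
Zr apfu = 0.54804 × 1.83690 = 1.007.

1.007 Zr apfu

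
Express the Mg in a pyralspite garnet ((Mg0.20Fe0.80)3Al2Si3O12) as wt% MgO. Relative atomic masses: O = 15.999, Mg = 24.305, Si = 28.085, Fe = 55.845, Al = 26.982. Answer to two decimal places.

Formula mass = 478.818 g/mol.
0.60 Mg → 0.6000 mol MgO per formula unit; M(MgO) = 40.304, so MgO mass = 24.182 g.
24.182/478.818 × 100 = 5.05 wt%.

5.05 wt%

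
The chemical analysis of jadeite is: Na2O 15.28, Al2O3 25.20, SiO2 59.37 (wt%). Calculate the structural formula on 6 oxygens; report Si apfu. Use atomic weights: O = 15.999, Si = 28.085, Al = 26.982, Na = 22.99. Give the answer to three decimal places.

2.000 Si apfu

Na2O: 15.28/61.979 = 0.24654 mol → 0.49308 mol Na, 0.24654 mol O.
Al2O3: 25.20/101.961 = 0.24715 mol → 0.49430 mol Al, 0.74145 mol O.
SiO2: 59.37/60.083 = 0.98813 mol → 0.98813 mol Si, 1.97626 mol O.
Total oxygen = 2.96425 mol. Normalization factor = 6/2.96425 = 2.02412.
Si per 6 O = 0.98813 × 2.02412 = 2.000.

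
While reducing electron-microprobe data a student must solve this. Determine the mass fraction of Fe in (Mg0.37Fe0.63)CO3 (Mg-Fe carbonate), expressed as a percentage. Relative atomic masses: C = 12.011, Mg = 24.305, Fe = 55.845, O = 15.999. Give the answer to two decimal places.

M((Mg0.37Fe0.63)CO3) = 104.183 g/mol.
Fe contributes 0.63 × 55.845 = 35.182 g per mole.
35.182/104.183 = 0.3377 → 33.77%.

33.77 mass %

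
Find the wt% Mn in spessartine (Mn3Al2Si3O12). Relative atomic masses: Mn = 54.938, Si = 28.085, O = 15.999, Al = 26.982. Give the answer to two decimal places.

Formula mass = 3·54.938 + 2·26.982 + 3·28.085 + 12·15.999 = 495.021 g/mol, of which 164.814 g is Mn.
So Mn makes up 164.814/495.021 = 0.3329 of the mass, i.e. 33.29%.

33.29 mass %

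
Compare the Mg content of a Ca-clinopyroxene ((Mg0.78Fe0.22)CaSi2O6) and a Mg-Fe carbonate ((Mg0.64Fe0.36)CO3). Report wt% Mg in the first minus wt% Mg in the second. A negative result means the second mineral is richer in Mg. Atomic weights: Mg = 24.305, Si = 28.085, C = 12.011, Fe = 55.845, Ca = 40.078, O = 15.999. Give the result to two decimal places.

Mg in (Mg0.78Fe0.22)CaSi2O6: molar mass 223.486 g/mol; 0.78×24.305 = 18.958 g → 8.48 wt%.
Mg in (Mg0.64Fe0.36)CO3: molar mass 95.667 g/mol; 0.64×24.305 = 15.555 g → 16.26 wt%.
Difference = 8.48 − 16.26 = -7.78 percentage points.

-7.78 percentage points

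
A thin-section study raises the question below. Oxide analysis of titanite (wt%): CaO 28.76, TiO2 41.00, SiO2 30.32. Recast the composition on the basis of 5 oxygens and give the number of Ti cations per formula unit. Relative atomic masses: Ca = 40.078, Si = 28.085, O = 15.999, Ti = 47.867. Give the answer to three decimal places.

CaO: 28.76/56.077 = 0.51287 mol → 0.51287 mol Ca, 0.51287 mol O.
TiO2: 41.00/79.865 = 0.51337 mol → 0.51337 mol Ti, 1.02674 mol O.
SiO2: 30.32/60.083 = 0.50464 mol → 0.50464 mol Si, 1.00928 mol O.
Total oxygen = 2.54889 mol. Normalization factor = 5/2.54889 = 1.96164.
Ti per 5 O = 0.51337 × 1.96164 = 1.007.

1.007 Ti apfu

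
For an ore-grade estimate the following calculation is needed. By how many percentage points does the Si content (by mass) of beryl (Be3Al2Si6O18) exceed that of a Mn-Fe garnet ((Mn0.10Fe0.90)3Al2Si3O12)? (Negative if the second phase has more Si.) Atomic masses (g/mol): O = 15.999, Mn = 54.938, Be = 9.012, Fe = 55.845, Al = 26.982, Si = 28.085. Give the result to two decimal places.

14.41 percentage points

First mineral: 168.510 g Si in 537.492 g formula = 31.35 wt% Si.
Second mineral: 84.255 g Si in 497.470 g formula = 16.94 wt% Si.
31.35% − 16.94% gives a difference of 14.41 percentage points.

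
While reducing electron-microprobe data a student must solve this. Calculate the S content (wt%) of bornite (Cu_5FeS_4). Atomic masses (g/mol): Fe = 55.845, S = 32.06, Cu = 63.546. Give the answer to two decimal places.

25.56 wt%

Formula mass = 5·63.546 + 1·55.845 + 4·32.06 = 501.815 g/mol, of which 128.240 g is S.
So S makes up 128.240/501.815 = 0.2556 of the mass, i.e. 25.56%.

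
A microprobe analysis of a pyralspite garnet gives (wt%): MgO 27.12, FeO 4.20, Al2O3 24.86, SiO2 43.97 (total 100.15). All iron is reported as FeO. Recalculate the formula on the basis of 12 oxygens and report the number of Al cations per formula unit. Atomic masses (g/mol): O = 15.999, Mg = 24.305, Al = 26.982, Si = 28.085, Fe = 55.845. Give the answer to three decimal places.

2.000 Al apfu

MgO: 27.12/40.304 = 0.67289 mol → 0.67289 mol Mg, 0.67289 mol O.
FeO: 4.20/71.844 = 0.05846 mol → 0.05846 mol Fe, 0.05846 mol O.
Al2O3: 24.86/101.961 = 0.24382 mol → 0.48764 mol Al, 0.73146 mol O.
SiO2: 43.97/60.083 = 0.73182 mol → 0.73182 mol Si, 1.46364 mol O.
Total oxygen = 2.92645 mol. Normalization factor = 12/2.92645 = 4.10053.
Al per 12 O = 0.48764 × 4.10053 = 2.000.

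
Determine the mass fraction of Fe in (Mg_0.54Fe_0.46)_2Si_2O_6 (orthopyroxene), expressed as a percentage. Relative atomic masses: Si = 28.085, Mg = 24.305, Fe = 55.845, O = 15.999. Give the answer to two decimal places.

Formula mass = 1.08·24.305 + 0.92·55.845 + 2·28.085 + 6·15.999 = 229.791 g/mol, of which 51.377 g is Fe.
So Fe makes up 51.377/229.791 = 0.2236 of the mass, i.e. 22.36%.

22.36 weight percent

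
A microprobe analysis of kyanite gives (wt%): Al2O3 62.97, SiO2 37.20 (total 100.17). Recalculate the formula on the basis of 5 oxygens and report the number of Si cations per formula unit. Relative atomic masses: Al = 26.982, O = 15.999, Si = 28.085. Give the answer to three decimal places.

62.97 wt% Al2O3 ÷ 101.961 g/mol = 0.61759 mol, giving 1.23518 Al and 1.85277 O.
37.20 wt% SiO2 ÷ 60.083 g/mol = 0.61914 mol, giving 0.61914 Si and 1.23828 O.
Oxygen sums to 3.09105; scaling by 5/3.09105 = 1.61757 puts the formula on 5 O.
Si: 0.61914 × 1.61757 = 1.002 atoms per formula unit.

1.002 Si apfu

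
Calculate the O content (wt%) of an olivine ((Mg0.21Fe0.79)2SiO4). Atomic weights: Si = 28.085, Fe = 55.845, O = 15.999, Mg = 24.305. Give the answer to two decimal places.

33.59 wt%

Formula mass = 0.42·24.305 + 1.58·55.845 + 1·28.085 + 4·15.999 = 190.524 g/mol, of which 63.996 g is O.
So O makes up 63.996/190.524 = 0.3359 of the mass, i.e. 33.59%.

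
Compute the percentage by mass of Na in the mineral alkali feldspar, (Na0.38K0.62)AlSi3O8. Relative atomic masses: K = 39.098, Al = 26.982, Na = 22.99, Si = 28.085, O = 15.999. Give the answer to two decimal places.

3.21 weight percent

Molar mass of (Na0.38K0.62)AlSi3O8: 0.38*22.99 + 0.62*39.098 + 1*26.982 + 3*28.085 + 8*15.999 = 272.206 g/mol.
Mass of Na per formula unit: 0.38 × 22.99 = 8.736 g.
Weight fraction Na = 8.736 / 272.206 = 0.0321.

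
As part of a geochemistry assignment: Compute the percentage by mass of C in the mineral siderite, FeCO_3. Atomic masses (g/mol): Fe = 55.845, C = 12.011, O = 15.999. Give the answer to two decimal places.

10.37 wt%

Formula mass = 1×55.845 + 1×12.011 + 3×15.999 = 115.853 g/mol, of which 12.011 g is C.
So C makes up 12.011/115.853 = 0.1037 of the mass, i.e. 10.37%.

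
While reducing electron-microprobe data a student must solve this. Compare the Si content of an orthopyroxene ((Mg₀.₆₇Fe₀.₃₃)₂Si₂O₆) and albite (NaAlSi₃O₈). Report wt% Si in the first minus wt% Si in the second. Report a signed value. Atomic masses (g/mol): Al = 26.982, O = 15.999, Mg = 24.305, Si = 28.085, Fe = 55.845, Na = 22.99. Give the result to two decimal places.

M((Mg₀.₆₇Fe₀.₃₃)₂Si₂O₆) = 221.590 g/mol, so wt% Si = 56.170/221.590 × 100 = 25.35%.
M(NaAlSi₃O₈) = 262.219 g/mol, so wt% Si = 84.255/262.219 × 100 = 32.13%.
25.35 − 32.13 = -6.78 pp.

-6.78 percentage points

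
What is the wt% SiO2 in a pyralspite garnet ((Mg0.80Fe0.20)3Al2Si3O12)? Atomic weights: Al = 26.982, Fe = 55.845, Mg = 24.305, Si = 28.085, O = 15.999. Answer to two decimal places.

42.71 wt%

Molar mass of (Mg0.80Fe0.20)3Al2Si3O12 = 2.40·24.305 + 0.60·55.845 + 2·26.982 + 3·28.085 + 12·15.999 = 422.046 g/mol.
Each formula unit contains 3 Si, equivalent to 3/1 = 3.0000 mol SiO2.
M(SiO2) = 1×28.085 + 2×15.999 = 60.083 g/mol.
Mass of SiO2 per formula unit = 3.0000 × 60.083 = 180.249 g.
SiO2 wt% = 180.249 / 422.046 × 100 = 42.71%.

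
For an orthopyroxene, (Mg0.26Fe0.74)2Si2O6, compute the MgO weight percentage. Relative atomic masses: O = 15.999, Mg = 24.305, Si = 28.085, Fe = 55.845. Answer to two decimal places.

Formula mass = 247.453 g/mol.
0.52 Mg → 0.5200 mol MgO per formula unit; M(MgO) = 40.304, so MgO mass = 20.958 g.
20.958/247.453 × 100 = 8.47 wt%.

8.47 wt%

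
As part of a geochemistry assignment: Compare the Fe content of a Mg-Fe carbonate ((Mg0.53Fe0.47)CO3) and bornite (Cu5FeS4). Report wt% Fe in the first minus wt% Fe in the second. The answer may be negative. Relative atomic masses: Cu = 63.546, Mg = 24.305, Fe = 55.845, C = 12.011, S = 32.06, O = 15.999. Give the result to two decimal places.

M((Mg0.53Fe0.47)CO3) = 99.137 g/mol, so wt% Fe = 26.247/99.137 × 100 = 26.48%.
M(Cu5FeS4) = 501.815 g/mol, so wt% Fe = 55.845/501.815 × 100 = 11.13%.
26.48 − 11.13 = 15.35 pp.

15.35 percentage points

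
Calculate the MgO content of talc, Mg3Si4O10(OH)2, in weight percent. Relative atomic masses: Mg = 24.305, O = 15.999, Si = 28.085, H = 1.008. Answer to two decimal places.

31.88 wt%

Formula mass = 379.259 g/mol.
3 Mg → 3.0000 mol MgO per formula unit; M(MgO) = 40.304, so MgO mass = 120.912 g.
120.912/379.259 × 100 = 31.88 wt%.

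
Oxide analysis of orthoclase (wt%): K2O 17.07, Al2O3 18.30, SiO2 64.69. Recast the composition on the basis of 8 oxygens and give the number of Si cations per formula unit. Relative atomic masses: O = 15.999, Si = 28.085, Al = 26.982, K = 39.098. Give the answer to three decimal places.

2.998 Si apfu

17.07 wt% K2O ÷ 94.195 g/mol = 0.18122 mol, giving 0.36244 K and 0.18122 O.
18.30 wt% Al2O3 ÷ 101.961 g/mol = 0.17948 mol, giving 0.35896 Al and 0.53844 O.
64.69 wt% SiO2 ÷ 60.083 g/mol = 1.07668 mol, giving 1.07668 Si and 2.15336 O.
Oxygen sums to 2.87302; scaling by 8/2.87302 = 2.78453 puts the formula on 8 O.
Si: 1.07668 × 2.78453 = 2.998 atoms per formula unit.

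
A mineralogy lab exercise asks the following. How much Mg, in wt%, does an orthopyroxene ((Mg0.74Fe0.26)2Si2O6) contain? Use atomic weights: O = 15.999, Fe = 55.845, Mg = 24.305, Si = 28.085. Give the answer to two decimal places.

Formula mass = 1.48*24.305 + 0.52*55.845 + 2*28.085 + 6*15.999 = 217.175 g/mol, of which 35.971 g is Mg.
So Mg makes up 35.971/217.175 = 0.1656 of the mass, i.e. 16.56%.

16.56 wt%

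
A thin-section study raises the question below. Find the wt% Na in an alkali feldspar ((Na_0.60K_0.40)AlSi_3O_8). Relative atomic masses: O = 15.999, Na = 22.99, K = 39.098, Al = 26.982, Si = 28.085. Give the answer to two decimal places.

5.13 weight percent

M((Na_0.60K_0.40)AlSi_3O_8) = 268.662 g/mol.
Na contributes 0.60 × 22.99 = 13.794 g per mole.
13.794/268.662 = 0.0513 → 5.13%.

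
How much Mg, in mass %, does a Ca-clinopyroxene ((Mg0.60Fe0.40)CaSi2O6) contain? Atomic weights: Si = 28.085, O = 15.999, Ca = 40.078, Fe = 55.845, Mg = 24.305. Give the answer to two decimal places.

Molar mass of (Mg0.60Fe0.40)CaSi2O6: 0.60×24.305 + 0.40×55.845 + 1×40.078 + 2×28.085 + 6×15.999 = 229.163 g/mol.
Mass of Mg per formula unit: 0.60 × 24.305 = 14.583 g.
Weight fraction Mg = 14.583 / 229.163 = 0.0636.

6.36 mass %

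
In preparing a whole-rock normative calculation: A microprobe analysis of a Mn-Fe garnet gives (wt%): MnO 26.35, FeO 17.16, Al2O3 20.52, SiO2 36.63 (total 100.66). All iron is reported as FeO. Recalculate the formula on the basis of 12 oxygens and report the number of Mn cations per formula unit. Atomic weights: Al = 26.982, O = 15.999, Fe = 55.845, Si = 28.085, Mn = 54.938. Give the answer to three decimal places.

1.832 Mn apfu

MnO: 26.35/70.937 = 0.37146 mol → 0.37146 mol Mn, 0.37146 mol O.
FeO: 17.16/71.844 = 0.23885 mol → 0.23885 mol Fe, 0.23885 mol O.
Al2O3: 20.52/101.961 = 0.20125 mol → 0.40250 mol Al, 0.60375 mol O.
SiO2: 36.63/60.083 = 0.60966 mol → 0.60966 mol Si, 1.21932 mol O.
Total oxygen = 2.43338 mol. Normalization factor = 12/2.43338 = 4.93141.
Mn per 12 O = 0.37146 × 4.93141 = 1.832.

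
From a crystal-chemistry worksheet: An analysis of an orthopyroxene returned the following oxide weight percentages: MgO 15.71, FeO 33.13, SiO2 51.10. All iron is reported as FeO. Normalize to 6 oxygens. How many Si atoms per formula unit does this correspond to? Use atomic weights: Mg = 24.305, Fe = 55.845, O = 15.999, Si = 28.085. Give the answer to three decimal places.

MgO (M=40.304): mol = 0.38979; Mg = 0.38979, O = 0.38979.
FeO (M=71.844): mol = 0.46114; Fe = 0.46114, O = 0.46114.
SiO2 (M=60.083): mol = 0.85049; Si = 0.85049, O = 1.70098.
ΣO = 2.55191; factor = 6/ΣO = 2.35118.
Si apfu = 0.85049 × 2.35118 = 2.000.

2.000 Si apfu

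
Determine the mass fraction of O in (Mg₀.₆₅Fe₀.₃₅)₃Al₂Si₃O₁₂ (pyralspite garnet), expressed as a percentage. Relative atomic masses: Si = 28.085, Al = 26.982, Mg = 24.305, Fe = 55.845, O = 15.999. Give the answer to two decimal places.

Molar mass of (Mg₀.₆₅Fe₀.₃₅)₃Al₂Si₃O₁₂: 1.95×24.305 + 1.05×55.845 + 2×26.982 + 3×28.085 + 12×15.999 = 436.239 g/mol.
Mass of O per formula unit: 12 × 15.999 = 191.988 g.
Weight fraction O = 191.988 / 436.239 = 0.4401.

44.01 weight percent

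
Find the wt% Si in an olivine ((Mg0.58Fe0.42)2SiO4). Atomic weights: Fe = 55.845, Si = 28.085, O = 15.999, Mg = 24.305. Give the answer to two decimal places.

Formula mass = 1.16*24.305 + 0.84*55.845 + 1*28.085 + 4*15.999 = 167.185 g/mol, of which 28.085 g is Si.
So Si makes up 28.085/167.185 = 0.1680 of the mass, i.e. 16.80%.

16.80 mass %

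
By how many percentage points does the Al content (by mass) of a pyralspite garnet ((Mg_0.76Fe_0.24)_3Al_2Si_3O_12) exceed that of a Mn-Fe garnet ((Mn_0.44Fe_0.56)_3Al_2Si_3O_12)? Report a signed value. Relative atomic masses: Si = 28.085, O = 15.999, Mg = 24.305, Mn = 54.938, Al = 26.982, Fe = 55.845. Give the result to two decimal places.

Al in (Mg_0.76Fe_0.24)_3Al_2Si_3O_12: molar mass 425.831 g/mol; 2×26.982 = 53.964 g → 12.67 wt%.
Al in (Mn_0.44Fe_0.56)_3Al_2Si_3O_12: molar mass 496.545 g/mol; 2×26.982 = 53.964 g → 10.87 wt%.
Difference = 12.67 − 10.87 = 1.80 percentage points.

1.80 percentage points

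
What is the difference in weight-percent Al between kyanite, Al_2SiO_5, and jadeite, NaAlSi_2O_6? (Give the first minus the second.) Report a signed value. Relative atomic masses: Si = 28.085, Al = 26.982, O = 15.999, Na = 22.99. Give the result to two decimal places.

19.95 percentage points

M(Al_2SiO_5) = 162.044 g/mol, so wt% Al = 53.964/162.044 × 100 = 33.30%.
M(NaAlSi_2O_6) = 202.136 g/mol, so wt% Al = 26.982/202.136 × 100 = 13.35%.
33.30 − 13.35 = 19.95 pp.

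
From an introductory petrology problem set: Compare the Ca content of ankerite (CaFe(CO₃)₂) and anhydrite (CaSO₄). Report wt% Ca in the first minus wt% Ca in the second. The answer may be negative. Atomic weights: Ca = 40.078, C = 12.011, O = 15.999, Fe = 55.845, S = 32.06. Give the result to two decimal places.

-10.88 percentage points

Ca in CaFe(CO₃)₂: molar mass 215.939 g/mol; 1×40.078 = 40.078 g → 18.56 wt%.
Ca in CaSO₄: molar mass 136.134 g/mol; 1×40.078 = 40.078 g → 29.44 wt%.
Difference = 18.56 − 29.44 = -10.88 percentage points.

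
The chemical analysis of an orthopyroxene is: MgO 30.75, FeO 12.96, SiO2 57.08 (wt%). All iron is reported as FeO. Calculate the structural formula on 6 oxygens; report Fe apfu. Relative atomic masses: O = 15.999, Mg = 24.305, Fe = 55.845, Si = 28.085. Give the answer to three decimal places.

0.381 Fe apfu

MgO (M=40.304): mol = 0.76295; Mg = 0.76295, O = 0.76295.
FeO (M=71.844): mol = 0.18039; Fe = 0.18039, O = 0.18039.
SiO2 (M=60.083): mol = 0.95002; Si = 0.95002, O = 1.90004.
ΣO = 2.84338; factor = 6/ΣO = 2.11016.
Fe apfu = 0.18039 × 2.11016 = 0.381.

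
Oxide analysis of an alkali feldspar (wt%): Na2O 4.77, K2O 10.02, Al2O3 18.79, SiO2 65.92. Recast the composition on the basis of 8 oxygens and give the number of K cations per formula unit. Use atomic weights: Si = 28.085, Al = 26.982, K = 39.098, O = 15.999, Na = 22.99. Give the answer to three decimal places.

0.581 K apfu

Na2O (M=61.979): mol = 0.07696; Na = 0.15392, O = 0.07696.
K2O (M=94.195): mol = 0.10638; K = 0.21276, O = 0.10638.
Al2O3 (M=101.961): mol = 0.18429; Al = 0.36858, O = 0.55287.
SiO2 (M=60.083): mol = 1.09715; Si = 1.09715, O = 2.19430.
ΣO = 2.93051; factor = 8/ΣO = 2.72990.
K apfu = 0.21276 × 2.72990 = 0.581.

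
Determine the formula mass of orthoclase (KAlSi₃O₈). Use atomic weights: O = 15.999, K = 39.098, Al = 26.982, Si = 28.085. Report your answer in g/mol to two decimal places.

The formula mass is the sum 1(39.098) + 1(26.982) + 3(28.085) + 8(15.999).

278.33 g/mol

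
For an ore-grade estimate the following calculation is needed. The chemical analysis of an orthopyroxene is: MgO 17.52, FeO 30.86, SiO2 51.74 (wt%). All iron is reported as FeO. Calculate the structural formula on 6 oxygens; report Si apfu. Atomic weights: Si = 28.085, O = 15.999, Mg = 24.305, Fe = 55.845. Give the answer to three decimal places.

1.998 Si apfu

MgO (M=40.304): mol = 0.43470; Mg = 0.43470, O = 0.43470.
FeO (M=71.844): mol = 0.42954; Fe = 0.42954, O = 0.42954.
SiO2 (M=60.083): mol = 0.86114; Si = 0.86114, O = 1.72228.
ΣO = 2.58652; factor = 6/ΣO = 2.31972.
Si apfu = 0.86114 × 2.31972 = 1.998.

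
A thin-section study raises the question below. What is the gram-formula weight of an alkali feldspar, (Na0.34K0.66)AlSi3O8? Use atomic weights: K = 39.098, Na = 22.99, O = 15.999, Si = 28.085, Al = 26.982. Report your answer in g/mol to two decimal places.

272.85 g/mol

M = 0.34*22.99 + 0.66*39.098 + 1*26.982 + 3*28.085 + 8*15.999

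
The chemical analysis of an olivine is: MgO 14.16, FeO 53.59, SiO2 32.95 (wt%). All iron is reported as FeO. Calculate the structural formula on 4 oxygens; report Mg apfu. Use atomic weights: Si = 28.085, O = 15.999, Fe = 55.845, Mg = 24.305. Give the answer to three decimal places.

0.641 Mg apfu

MgO: 14.16/40.304 = 0.35133 mol → 0.35133 mol Mg, 0.35133 mol O.
FeO: 53.59/71.844 = 0.74592 mol → 0.74592 mol Fe, 0.74592 mol O.
SiO2: 32.95/60.083 = 0.54841 mol → 0.54841 mol Si, 1.09682 mol O.
Total oxygen = 2.19407 mol. Normalization factor = 4/2.19407 = 1.82310.
Mg per 4 O = 0.35133 × 1.82310 = 0.641.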